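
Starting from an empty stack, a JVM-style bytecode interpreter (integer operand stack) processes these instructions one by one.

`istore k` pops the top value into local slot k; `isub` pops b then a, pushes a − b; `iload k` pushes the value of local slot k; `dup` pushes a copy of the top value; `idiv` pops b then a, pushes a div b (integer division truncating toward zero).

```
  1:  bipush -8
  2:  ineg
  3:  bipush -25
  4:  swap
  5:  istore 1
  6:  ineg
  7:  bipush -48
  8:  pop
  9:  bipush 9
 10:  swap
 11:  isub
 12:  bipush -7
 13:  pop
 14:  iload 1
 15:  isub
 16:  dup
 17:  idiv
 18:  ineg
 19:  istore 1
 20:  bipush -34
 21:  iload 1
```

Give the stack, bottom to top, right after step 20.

bipush -8   -8
ineg        8
bipush -25  8 -25
swap        -25 8
istore 1    -25
ineg        25
bipush -48  25 -48
pop         25
bipush 9    25 9
swap        9 25
isub        -16
bipush -7   -16 -7
pop         -16
iload 1     -16 8
isub        -24
dup         -24 -24
idiv        1
ineg        -1
istore 1    (empty)
bipush -34  -34

[-34]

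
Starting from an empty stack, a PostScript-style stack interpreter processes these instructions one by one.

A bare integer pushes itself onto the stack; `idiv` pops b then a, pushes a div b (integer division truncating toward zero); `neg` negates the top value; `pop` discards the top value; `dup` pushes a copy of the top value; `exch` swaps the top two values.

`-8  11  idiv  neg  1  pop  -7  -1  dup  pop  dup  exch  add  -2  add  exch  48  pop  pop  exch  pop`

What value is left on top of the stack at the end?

-4

-8   → [-8]
11   → [-8, 11]
idiv → [0]
neg  → [0]
1    → [0, 1]
pop  → [0]
-7   → [0, -7]
-1   → [0, -7, -1]
dup  → [0, -7, -1, -1]
pop  → [0, -7, -1]
dup  → [0, -7, -1, -1]
exch → [0, -7, -1, -1]
add  → [0, -7, -2]
-2   → [0, -7, -2, -2]
add  → [0, -7, -4]
exch → [0, -4, -7]
48   → [0, -4, -7, 48]
pop  → [0, -4, -7]
pop  → [0, -4]
exch → [-4, 0]
pop  → [-4]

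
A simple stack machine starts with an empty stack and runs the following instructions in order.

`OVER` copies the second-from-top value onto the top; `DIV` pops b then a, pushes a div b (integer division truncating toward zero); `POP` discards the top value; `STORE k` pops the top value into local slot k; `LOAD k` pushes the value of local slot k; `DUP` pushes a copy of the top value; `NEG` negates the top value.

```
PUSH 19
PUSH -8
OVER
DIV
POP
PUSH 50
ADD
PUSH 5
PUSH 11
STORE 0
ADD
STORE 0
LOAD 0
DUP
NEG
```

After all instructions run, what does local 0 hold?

PUSH 19 → 19
PUSH -8 → 19 -8
OVER    → 19 -8 19
DIV     → 19 0
POP     → 19
PUSH 50 → 19 50
ADD     → 69
PUSH 5  → 69 5
PUSH 11 → 69 5 11
STORE 0 → 69 5
ADD     → 74
STORE 0 → (empty)
LOAD 0  → 74
DUP     → 74 74
NEG     → 74 -74

74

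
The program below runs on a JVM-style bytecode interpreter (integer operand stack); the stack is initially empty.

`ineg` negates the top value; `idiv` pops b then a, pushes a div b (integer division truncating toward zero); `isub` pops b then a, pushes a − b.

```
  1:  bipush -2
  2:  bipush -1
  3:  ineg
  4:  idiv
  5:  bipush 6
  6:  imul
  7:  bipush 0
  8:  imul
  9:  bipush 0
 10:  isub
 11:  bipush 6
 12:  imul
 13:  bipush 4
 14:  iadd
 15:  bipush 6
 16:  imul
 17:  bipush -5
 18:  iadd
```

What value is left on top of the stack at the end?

19

bipush -2 -> -2
bipush -1 -> -2 -1
ineg      -> -2 1
idiv      -> -2
bipush 6  -> -2 6
imul      -> -12
bipush 0  -> -12 0
imul      -> 0
bipush 0  -> 0 0
isub      -> 0
bipush 6  -> 0 6
imul      -> 0
bipush 4  -> 0 4
iadd      -> 4
bipush 6  -> 4 6
imul      -> 24
bipush -5 -> 24 -5
iadd      -> 19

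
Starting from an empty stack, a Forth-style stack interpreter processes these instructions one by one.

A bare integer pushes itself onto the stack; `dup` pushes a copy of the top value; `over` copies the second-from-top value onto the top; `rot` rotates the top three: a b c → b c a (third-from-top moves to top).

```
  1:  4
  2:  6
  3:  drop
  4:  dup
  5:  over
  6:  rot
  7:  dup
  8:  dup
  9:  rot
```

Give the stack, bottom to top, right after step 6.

4    -> 4
6    -> 4 6
drop -> 4
dup  -> 4 4
over -> 4 4 4
rot  -> 4 4 4

[4, 4, 4]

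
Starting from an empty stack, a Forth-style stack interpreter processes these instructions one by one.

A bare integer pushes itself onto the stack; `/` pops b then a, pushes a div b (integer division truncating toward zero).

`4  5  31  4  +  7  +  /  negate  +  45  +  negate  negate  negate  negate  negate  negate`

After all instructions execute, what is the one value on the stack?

49

4      : 4
5      : 4 5
31     : 4 5 31
4      : 4 5 31 4
+      : 4 5 35
7      : 4 5 35 7
+      : 4 5 42
/      : 4 0
negate : 4 0
+      : 4
45     : 4 45
+      : 49
negate : -49
negate : 49
negate : -49
negate : 49
negate : -49
negate : 49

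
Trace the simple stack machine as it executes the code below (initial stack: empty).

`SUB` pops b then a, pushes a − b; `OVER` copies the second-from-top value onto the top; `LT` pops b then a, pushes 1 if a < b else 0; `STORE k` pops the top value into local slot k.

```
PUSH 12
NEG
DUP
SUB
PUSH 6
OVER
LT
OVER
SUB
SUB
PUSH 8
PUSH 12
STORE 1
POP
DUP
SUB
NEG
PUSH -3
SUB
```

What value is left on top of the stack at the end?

PUSH 12 → 12
NEG     → -12
DUP     → -12 -12
SUB     → 0
PUSH 6  → 0 6
OVER    → 0 6 0
LT      → 0 0
OVER    → 0 0 0
SUB     → 0 0
SUB     → 0
PUSH 8  → 0 8
PUSH 12 → 0 8 12
STORE 1 → 0 8
POP     → 0
DUP     → 0 0
SUB     → 0
NEG     → 0
PUSH -3 → 0 -3
SUB     → 3

3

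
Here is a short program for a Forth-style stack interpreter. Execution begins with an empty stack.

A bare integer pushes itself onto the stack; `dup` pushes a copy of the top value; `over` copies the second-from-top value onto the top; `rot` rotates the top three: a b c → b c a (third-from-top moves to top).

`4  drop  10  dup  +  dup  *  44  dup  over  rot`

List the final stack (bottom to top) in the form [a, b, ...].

[400, 44, 44, 44]

4    : [4]
drop : []
10   : [10]
dup  : [10, 10]
+    : [20]
dup  : [20, 20]
*    : [400]
44   : [400, 44]
dup  : [400, 44, 44]
over : [400, 44, 44, 44]
rot  : [400, 44, 44, 44]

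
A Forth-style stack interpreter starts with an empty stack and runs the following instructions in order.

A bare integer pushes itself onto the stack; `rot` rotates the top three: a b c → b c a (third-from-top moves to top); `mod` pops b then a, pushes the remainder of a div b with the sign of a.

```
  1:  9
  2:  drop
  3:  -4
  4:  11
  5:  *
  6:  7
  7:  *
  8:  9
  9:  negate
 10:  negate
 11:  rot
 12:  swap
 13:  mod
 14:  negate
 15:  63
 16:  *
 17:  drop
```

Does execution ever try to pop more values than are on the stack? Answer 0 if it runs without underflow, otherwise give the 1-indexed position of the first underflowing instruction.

9      : [9]
drop   : []
-4     : [-4]
11     : [-4, 11]
*      : [-44]
7      : [-44, 7]
*      : [-308]
9      : [-308, 9]
negate : [-308, -9]
negate : [-308, 9]
rot  — needs 3 operands, stack has 2 → underflow

11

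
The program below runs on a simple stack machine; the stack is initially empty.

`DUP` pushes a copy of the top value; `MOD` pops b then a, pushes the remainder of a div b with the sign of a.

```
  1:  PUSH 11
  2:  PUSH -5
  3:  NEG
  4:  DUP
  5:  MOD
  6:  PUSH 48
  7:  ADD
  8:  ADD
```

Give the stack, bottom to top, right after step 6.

PUSH 11  11
PUSH -5  11 -5
NEG      11 5
DUP      11 5 5
MOD      11 0
PUSH 48  11 0 48

[11, 0, 48]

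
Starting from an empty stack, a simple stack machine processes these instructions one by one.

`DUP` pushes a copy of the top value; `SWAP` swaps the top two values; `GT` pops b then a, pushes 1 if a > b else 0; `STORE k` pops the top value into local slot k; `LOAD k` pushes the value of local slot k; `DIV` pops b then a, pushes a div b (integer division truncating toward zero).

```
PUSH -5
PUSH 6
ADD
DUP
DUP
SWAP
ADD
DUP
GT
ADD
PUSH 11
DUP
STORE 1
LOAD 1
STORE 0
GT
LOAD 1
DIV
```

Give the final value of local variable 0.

11

PUSH -5 : -5
PUSH 6  : -5 6
ADD     : 1
DUP     : 1 1
DUP     : 1 1 1
SWAP    : 1 1 1
ADD     : 1 2
DUP     : 1 2 2
GT      : 1 0
ADD     : 1
PUSH 11 : 1 11
DUP     : 1 11 11
STORE 1 : 1 11
LOAD 1  : 1 11 11
STORE 0 : 1 11
GT      : 0
LOAD 1  : 0 11
DIV     : 0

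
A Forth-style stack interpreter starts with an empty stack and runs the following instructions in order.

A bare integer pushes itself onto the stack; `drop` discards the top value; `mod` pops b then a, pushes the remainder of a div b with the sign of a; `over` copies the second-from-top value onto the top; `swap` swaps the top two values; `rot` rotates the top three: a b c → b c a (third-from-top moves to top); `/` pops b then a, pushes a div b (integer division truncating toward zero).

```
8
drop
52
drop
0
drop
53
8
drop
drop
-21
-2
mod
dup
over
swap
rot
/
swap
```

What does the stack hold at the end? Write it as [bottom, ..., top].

8    -> [8]
drop -> []
52   -> [52]
drop -> []
0    -> [0]
drop -> []
53   -> [53]
8    -> [53, 8]
drop -> [53]
drop -> []
-21  -> [-21]
-2   -> [-21, -2]
mod  -> [-1]
dup  -> [-1, -1]
over -> [-1, -1, -1]
swap -> [-1, -1, -1]
rot  -> [-1, -1, -1]
/    -> [-1, 1]
swap -> [1, -1]

[1, -1]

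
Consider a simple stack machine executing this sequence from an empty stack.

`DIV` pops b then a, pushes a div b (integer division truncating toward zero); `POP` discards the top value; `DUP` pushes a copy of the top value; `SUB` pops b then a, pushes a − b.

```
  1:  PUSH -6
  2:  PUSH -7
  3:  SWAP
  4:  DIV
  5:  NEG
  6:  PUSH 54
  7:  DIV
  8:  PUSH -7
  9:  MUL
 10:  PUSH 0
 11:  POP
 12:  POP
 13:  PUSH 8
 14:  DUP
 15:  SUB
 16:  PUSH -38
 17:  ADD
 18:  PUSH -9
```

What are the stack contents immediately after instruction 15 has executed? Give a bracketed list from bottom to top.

PUSH -6 : [-6]
PUSH -7 : [-6, -7]
SWAP    : [-7, -6]
DIV     : [1]
NEG     : [-1]
PUSH 54 : [-1, 54]
DIV     : [0]
PUSH -7 : [0, -7]
MUL     : [0]
PUSH 0  : [0, 0]
POP     : [0]
POP     : []
PUSH 8  : [8]
DUP     : [8, 8]
SUB     : [0]

[0]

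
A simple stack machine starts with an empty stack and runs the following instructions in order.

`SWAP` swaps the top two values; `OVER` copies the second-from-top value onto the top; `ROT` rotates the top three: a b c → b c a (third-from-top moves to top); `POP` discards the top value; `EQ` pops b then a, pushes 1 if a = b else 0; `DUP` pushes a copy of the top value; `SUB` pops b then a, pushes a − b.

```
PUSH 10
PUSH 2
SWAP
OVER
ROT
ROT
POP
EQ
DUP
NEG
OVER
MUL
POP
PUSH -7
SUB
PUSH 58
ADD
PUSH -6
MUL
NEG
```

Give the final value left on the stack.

PUSH 10 -> [10]
PUSH 2  -> [10, 2]
SWAP    -> [2, 10]
OVER    -> [2, 10, 2]
ROT     -> [10, 2, 2]
ROT     -> [2, 2, 10]
POP     -> [2, 2]
EQ      -> [1]
DUP     -> [1, 1]
NEG     -> [1, -1]
OVER    -> [1, -1, 1]
MUL     -> [1, -1]
POP     -> [1]
PUSH -7 -> [1, -7]
SUB     -> [8]
PUSH 58 -> [8, 58]
ADD     -> [66]
PUSH -6 -> [66, -6]
MUL     -> [-396]
NEG     -> [396]

396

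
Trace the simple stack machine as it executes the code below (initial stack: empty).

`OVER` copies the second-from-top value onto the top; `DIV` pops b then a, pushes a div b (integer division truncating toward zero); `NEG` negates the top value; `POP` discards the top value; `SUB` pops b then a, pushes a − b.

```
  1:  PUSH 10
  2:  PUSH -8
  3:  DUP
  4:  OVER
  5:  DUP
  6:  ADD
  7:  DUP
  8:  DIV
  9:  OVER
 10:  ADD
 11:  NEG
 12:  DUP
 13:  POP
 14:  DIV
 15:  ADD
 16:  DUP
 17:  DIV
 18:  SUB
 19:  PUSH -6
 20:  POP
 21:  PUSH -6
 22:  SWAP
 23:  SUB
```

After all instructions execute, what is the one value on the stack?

-15

PUSH 10 : [10]
PUSH -8 : [10, -8]
DUP     : [10, -8, -8]
OVER    : [10, -8, -8, -8]
DUP     : [10, -8, -8, -8, -8]
ADD     : [10, -8, -8, -16]
DUP     : [10, -8, -8, -16, -16]
DIV     : [10, -8, -8, 1]
OVER    : [10, -8, -8, 1, -8]
ADD     : [10, -8, -8, -7]
NEG     : [10, -8, -8, 7]
DUP     : [10, -8, -8, 7, 7]
POP     : [10, -8, -8, 7]
DIV     : [10, -8, -1]
ADD     : [10, -9]
DUP     : [10, -9, -9]
DIV     : [10, 1]
SUB     : [9]
PUSH -6 : [9, -6]
POP     : [9]
PUSH -6 : [9, -6]
SWAP    : [-6, 9]
SUB     : [-15]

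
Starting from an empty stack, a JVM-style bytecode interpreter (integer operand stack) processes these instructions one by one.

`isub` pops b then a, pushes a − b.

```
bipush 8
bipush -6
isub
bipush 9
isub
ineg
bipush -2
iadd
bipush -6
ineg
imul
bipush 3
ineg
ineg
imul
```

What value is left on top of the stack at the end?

bipush 8  → [8]
bipush -6 → [8, -6]
isub      → [14]
bipush 9  → [14, 9]
isub      → [5]
ineg      → [-5]
bipush -2 → [-5, -2]
iadd      → [-7]
bipush -6 → [-7, -6]
ineg      → [-7, 6]
imul      → [-42]
bipush 3  → [-42, 3]
ineg      → [-42, -3]
ineg      → [-42, 3]
imul      → [-126]

-126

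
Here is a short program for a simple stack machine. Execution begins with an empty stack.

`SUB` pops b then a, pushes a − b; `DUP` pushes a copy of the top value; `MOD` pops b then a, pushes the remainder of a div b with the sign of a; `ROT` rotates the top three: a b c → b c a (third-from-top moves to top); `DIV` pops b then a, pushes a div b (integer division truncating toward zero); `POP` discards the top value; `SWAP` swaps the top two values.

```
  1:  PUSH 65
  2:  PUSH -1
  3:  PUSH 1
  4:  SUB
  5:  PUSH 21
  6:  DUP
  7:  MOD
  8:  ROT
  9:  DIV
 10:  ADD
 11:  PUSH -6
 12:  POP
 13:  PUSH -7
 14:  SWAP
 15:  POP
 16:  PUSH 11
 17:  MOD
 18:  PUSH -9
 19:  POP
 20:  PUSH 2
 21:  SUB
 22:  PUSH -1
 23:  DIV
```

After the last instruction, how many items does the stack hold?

PUSH 65 : 65
PUSH -1 : 65 -1
PUSH 1  : 65 -1 1
SUB     : 65 -2
PUSH 21 : 65 -2 21
DUP     : 65 -2 21 21
MOD     : 65 -2 0
ROT     : -2 0 65
DIV     : -2 0
ADD     : -2
PUSH -6 : -2 -6
POP     : -2
PUSH -7 : -2 -7
SWAP    : -7 -2
POP     : -7
PUSH 11 : -7 11
MOD     : -7
PUSH -9 : -7 -9
POP     : -7
PUSH 2  : -7 2
SUB     : -9
PUSH -1 : -9 -1
DIV     : 9

1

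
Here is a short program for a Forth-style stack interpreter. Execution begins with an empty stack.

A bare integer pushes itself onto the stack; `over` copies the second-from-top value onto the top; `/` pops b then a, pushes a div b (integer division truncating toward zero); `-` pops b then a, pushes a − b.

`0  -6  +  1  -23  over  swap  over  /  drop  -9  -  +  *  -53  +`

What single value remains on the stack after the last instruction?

0    -> [0]
-6   -> [0, -6]
+    -> [-6]
1    -> [-6, 1]
-23  -> [-6, 1, -23]
over -> [-6, 1, -23, 1]
swap -> [-6, 1, 1, -23]
over -> [-6, 1, 1, -23, 1]
/    -> [-6, 1, 1, -23]
drop -> [-6, 1, 1]
-9   -> [-6, 1, 1, -9]
-    -> [-6, 1, 10]
+    -> [-6, 11]
*    -> [-66]
-53  -> [-66, -53]
+    -> [-119]

-119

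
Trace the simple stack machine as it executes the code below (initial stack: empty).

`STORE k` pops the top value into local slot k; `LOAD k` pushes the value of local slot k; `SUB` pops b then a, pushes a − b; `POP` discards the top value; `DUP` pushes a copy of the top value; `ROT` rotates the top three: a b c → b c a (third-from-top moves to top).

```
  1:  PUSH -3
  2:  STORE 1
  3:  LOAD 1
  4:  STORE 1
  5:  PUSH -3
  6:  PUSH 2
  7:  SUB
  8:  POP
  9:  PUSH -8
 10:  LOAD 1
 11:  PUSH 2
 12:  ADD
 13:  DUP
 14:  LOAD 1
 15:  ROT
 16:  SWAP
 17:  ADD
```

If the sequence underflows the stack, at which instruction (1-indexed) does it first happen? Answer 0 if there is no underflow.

PUSH -3 : -3
STORE 1 : (empty)
LOAD 1  : -3
STORE 1 : (empty)
PUSH -3 : -3
PUSH 2  : -3 2
SUB     : -5
POP     : (empty)
PUSH -8 : -8
LOAD 1  : -8 -3
PUSH 2  : -8 -3 2
ADD     : -8 -1
DUP     : -8 -1 -1
LOAD 1  : -8 -1 -1 -3
ROT     : -8 -1 -3 -1
SWAP    : -8 -1 -1 -3
ADD     : -8 -1 -4

0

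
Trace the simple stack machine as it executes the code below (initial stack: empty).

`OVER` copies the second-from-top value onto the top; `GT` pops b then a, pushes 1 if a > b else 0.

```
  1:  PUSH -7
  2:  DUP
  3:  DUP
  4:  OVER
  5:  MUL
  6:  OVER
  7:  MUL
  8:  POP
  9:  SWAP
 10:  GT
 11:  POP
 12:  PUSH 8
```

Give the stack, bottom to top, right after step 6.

PUSH -7 → [-7]
DUP     → [-7, -7]
DUP     → [-7, -7, -7]
OVER    → [-7, -7, -7, -7]
MUL     → [-7, -7, 49]
OVER    → [-7, -7, 49, -7]

[-7, -7, 49, -7]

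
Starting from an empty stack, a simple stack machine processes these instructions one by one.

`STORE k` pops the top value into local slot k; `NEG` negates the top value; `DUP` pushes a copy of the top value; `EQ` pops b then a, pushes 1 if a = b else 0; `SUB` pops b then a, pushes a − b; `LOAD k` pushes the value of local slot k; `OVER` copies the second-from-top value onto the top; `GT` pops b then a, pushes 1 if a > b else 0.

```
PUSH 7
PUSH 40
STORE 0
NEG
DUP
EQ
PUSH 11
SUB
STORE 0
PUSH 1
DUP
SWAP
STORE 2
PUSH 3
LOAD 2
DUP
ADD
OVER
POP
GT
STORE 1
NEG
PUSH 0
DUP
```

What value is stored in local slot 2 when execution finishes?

PUSH 7   7
PUSH 40  7 40
STORE 0  7
NEG      -7
DUP      -7 -7
EQ       1
PUSH 11  1 11
SUB      -10
STORE 0  (empty)
PUSH 1   1
DUP      1 1
SWAP     1 1
STORE 2  1
PUSH 3   1 3
LOAD 2   1 3 1
DUP      1 3 1 1
ADD      1 3 2
OVER     1 3 2 3
POP      1 3 2
GT       1 1
STORE 1  1
NEG      -1
PUSH 0   -1 0
DUP      -1 0 0

1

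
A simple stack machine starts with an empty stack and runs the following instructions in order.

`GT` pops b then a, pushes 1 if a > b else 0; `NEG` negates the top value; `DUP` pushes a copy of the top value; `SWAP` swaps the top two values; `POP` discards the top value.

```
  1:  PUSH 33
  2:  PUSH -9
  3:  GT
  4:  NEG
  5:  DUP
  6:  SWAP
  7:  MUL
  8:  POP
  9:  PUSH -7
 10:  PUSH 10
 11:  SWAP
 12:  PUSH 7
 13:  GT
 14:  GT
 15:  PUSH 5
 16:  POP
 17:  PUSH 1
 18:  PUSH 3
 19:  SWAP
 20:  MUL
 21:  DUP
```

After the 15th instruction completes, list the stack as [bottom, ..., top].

PUSH 33 -> 33
PUSH -9 -> 33 -9
GT      -> 1
NEG     -> -1
DUP     -> -1 -1
SWAP    -> -1 -1
MUL     -> 1
POP     -> (empty)
PUSH -7 -> -7
PUSH 10 -> -7 10
SWAP    -> 10 -7
PUSH 7  -> 10 -7 7
GT      -> 10 0
GT      -> 1
PUSH 5  -> 1 5

[1, 5]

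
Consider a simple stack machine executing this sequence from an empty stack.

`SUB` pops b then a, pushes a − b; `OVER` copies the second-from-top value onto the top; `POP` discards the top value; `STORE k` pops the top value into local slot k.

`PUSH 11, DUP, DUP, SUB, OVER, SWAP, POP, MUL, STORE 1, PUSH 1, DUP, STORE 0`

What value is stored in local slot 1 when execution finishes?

PUSH 11 : [11]
DUP     : [11, 11]
DUP     : [11, 11, 11]
SUB     : [11, 0]
OVER    : [11, 0, 11]
SWAP    : [11, 11, 0]
POP     : [11, 11]
MUL     : [121]
STORE 1 : []
PUSH 1  : [1]
DUP     : [1, 1]
STORE 0 : [1]

121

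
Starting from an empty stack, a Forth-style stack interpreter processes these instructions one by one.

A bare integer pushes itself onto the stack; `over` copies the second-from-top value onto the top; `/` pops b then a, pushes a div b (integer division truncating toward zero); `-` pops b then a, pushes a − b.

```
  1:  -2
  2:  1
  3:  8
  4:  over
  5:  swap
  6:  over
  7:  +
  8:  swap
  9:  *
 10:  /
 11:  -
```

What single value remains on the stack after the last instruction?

-2

-2   : [-2]
1    : [-2, 1]
8    : [-2, 1, 8]
over : [-2, 1, 8, 1]
swap : [-2, 1, 1, 8]
over : [-2, 1, 1, 8, 1]
+    : [-2, 1, 1, 9]
swap : [-2, 1, 9, 1]
*    : [-2, 1, 9]
/    : [-2, 0]
-    : [-2]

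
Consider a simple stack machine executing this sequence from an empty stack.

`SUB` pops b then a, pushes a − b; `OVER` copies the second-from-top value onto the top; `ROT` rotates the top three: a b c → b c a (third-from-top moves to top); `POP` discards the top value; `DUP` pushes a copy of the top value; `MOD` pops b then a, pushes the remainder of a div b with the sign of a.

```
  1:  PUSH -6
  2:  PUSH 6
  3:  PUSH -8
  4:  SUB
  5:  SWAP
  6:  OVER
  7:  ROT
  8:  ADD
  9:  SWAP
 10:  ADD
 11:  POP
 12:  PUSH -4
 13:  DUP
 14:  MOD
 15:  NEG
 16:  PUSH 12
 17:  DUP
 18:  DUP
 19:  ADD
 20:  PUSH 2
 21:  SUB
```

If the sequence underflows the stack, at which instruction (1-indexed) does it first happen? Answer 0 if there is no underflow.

PUSH -6 -> -6
PUSH 6  -> -6 6
PUSH -8 -> -6 6 -8
SUB     -> -6 14
SWAP    -> 14 -6
OVER    -> 14 -6 14
ROT     -> -6 14 14
ADD     -> -6 28
SWAP    -> 28 -6
ADD     -> 22
POP     -> (empty)
PUSH -4 -> -4
DUP     -> -4 -4
MOD     -> 0
NEG     -> 0
PUSH 12 -> 0 12
DUP     -> 0 12 12
DUP     -> 0 12 12 12
ADD     -> 0 12 24
PUSH 2  -> 0 12 24 2
SUB     -> 0 12 22

0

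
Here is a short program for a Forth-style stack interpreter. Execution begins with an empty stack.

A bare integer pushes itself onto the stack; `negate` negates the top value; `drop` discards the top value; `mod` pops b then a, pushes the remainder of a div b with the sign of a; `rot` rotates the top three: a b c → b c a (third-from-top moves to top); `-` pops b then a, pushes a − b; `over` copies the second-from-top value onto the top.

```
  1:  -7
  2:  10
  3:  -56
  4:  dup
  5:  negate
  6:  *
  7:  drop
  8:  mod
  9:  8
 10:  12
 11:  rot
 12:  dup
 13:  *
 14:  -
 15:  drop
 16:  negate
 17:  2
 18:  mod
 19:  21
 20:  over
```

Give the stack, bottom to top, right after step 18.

[0]

-7     → [-7]
10     → [-7, 10]
-56    → [-7, 10, -56]
dup    → [-7, 10, -56, -56]
negate → [-7, 10, -56, 56]
*      → [-7, 10, -3136]
drop   → [-7, 10]
mod    → [-7]
8      → [-7, 8]
12     → [-7, 8, 12]
rot    → [8, 12, -7]
dup    → [8, 12, -7, -7]
*      → [8, 12, 49]
-      → [8, -37]
drop   → [8]
negate → [-8]
2      → [-8, 2]
mod    → [0]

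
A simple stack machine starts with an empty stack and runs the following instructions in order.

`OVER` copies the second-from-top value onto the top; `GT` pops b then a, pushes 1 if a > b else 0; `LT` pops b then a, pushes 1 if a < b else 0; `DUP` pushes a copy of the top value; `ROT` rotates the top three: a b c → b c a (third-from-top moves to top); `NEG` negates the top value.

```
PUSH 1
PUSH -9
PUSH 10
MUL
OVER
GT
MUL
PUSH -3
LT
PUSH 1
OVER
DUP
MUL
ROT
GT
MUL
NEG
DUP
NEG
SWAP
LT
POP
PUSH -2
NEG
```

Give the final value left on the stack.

2

PUSH 1   [1]
PUSH -9  [1, -9]
PUSH 10  [1, -9, 10]
MUL      [1, -90]
OVER     [1, -90, 1]
GT       [1, 0]
MUL      [0]
PUSH -3  [0, -3]
LT       [0]
PUSH 1   [0, 1]
OVER     [0, 1, 0]
DUP      [0, 1, 0, 0]
MUL      [0, 1, 0]
ROT      [1, 0, 0]
GT       [1, 0]
MUL      [0]
NEG      [0]
DUP      [0, 0]
NEG      [0, 0]
SWAP     [0, 0]
LT       [0]
POP      []
PUSH -2  [-2]
NEG      [2]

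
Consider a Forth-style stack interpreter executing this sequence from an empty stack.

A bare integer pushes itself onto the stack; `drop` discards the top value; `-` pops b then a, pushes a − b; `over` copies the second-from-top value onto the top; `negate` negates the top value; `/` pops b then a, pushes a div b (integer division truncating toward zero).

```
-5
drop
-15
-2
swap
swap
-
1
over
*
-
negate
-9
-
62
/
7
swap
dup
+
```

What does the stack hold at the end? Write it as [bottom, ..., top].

[7, 0]

-5     → [-5]
drop   → []
-15    → [-15]
-2     → [-15, -2]
swap   → [-2, -15]
swap   → [-15, -2]
-      → [-13]
1      → [-13, 1]
over   → [-13, 1, -13]
*      → [-13, -13]
-      → [0]
negate → [0]
-9     → [0, -9]
-      → [9]
62     → [9, 62]
/      → [0]
7      → [0, 7]
swap   → [7, 0]
dup    → [7, 0, 0]
+      → [7, 0]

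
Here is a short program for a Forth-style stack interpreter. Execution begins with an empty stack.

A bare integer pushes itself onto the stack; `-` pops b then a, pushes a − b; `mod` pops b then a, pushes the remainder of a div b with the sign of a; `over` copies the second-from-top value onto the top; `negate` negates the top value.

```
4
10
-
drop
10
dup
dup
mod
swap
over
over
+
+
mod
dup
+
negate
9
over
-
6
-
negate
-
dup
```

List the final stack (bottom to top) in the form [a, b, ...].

4      : [4]
10     : [4, 10]
-      : [-6]
drop   : []
10     : [10]
dup    : [10, 10]
dup    : [10, 10, 10]
mod    : [10, 0]
swap   : [0, 10]
over   : [0, 10, 0]
over   : [0, 10, 0, 10]
+      : [0, 10, 10]
+      : [0, 20]
mod    : [0]
dup    : [0, 0]
+      : [0]
negate : [0]
9      : [0, 9]
over   : [0, 9, 0]
-      : [0, 9]
6      : [0, 9, 6]
-      : [0, 3]
negate : [0, -3]
-      : [3]
dup    : [3, 3]

[3, 3]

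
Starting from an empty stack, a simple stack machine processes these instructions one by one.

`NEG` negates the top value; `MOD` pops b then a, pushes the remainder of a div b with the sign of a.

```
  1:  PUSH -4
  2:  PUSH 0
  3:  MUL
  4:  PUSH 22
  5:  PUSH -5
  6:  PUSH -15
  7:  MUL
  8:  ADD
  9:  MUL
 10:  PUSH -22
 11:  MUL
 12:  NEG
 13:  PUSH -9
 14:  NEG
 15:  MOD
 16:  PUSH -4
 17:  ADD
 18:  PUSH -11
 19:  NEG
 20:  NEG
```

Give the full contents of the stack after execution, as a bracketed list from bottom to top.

[-4, -11]

PUSH -4   [-4]
PUSH 0    [-4, 0]
MUL       [0]
PUSH 22   [0, 22]
PUSH -5   [0, 22, -5]
PUSH -15  [0, 22, -5, -15]
MUL       [0, 22, 75]
ADD       [0, 97]
MUL       [0]
PUSH -22  [0, -22]
MUL       [0]
NEG       [0]
PUSH -9   [0, -9]
NEG       [0, 9]
MOD       [0]
PUSH -4   [0, -4]
ADD       [-4]
PUSH -11  [-4, -11]
NEG       [-4, 11]
NEG       [-4, -11]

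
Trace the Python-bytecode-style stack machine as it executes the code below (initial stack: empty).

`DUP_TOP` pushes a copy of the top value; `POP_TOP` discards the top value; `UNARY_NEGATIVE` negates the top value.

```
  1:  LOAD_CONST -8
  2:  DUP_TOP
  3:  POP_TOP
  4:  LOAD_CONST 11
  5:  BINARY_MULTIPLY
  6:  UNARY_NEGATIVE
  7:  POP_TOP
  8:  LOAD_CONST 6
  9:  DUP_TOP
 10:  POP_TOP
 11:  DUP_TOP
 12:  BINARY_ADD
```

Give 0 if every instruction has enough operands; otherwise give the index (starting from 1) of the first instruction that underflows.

LOAD_CONST -8   -> [-8]
DUP_TOP         -> [-8, -8]
POP_TOP         -> [-8]
LOAD_CONST 11   -> [-8, 11]
BINARY_MULTIPLY -> [-88]
UNARY_NEGATIVE  -> [88]
POP_TOP         -> []
LOAD_CONST 6    -> [6]
DUP_TOP         -> [6, 6]
POP_TOP         -> [6]
DUP_TOP         -> [6, 6]
BINARY_ADD      -> [12]

0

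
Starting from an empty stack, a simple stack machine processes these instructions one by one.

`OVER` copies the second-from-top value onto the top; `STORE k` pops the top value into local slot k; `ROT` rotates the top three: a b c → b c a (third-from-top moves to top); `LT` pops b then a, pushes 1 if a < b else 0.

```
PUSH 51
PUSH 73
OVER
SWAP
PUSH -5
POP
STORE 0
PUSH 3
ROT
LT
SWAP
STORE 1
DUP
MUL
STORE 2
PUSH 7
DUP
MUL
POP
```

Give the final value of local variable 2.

PUSH 51  [51]
PUSH 73  [51, 73]
OVER     [51, 73, 51]
SWAP     [51, 51, 73]
PUSH -5  [51, 51, 73, -5]
POP      [51, 51, 73]
STORE 0  [51, 51]
PUSH 3   [51, 51, 3]
ROT      [51, 3, 51]
LT       [51, 1]
SWAP     [1, 51]
STORE 1  [1]
DUP      [1, 1]
MUL      [1]
STORE 2  []
PUSH 7   [7]
DUP      [7, 7]
MUL      [49]
POP      []

1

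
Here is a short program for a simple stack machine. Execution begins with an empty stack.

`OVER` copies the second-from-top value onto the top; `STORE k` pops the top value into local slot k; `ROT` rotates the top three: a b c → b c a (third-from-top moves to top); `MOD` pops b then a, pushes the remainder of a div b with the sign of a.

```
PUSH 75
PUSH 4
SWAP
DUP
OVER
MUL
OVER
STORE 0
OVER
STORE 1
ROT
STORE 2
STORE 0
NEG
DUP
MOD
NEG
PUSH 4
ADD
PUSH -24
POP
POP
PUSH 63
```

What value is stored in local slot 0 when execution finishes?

PUSH 75  → [75]
PUSH 4   → [75, 4]
SWAP     → [4, 75]
DUP      → [4, 75, 75]
OVER     → [4, 75, 75, 75]
MUL      → [4, 75, 5625]
OVER     → [4, 75, 5625, 75]
STORE 0  → [4, 75, 5625]
OVER     → [4, 75, 5625, 75]
STORE 1  → [4, 75, 5625]
ROT      → [75, 5625, 4]
STORE 2  → [75, 5625]
STORE 0  → [75]
NEG      → [-75]
DUP      → [-75, -75]
MOD      → [0]
NEG      → [0]
PUSH 4   → [0, 4]
ADD      → [4]
PUSH -24 → [4, -24]
POP      → [4]
POP      → []
PUSH 63  → [63]

5625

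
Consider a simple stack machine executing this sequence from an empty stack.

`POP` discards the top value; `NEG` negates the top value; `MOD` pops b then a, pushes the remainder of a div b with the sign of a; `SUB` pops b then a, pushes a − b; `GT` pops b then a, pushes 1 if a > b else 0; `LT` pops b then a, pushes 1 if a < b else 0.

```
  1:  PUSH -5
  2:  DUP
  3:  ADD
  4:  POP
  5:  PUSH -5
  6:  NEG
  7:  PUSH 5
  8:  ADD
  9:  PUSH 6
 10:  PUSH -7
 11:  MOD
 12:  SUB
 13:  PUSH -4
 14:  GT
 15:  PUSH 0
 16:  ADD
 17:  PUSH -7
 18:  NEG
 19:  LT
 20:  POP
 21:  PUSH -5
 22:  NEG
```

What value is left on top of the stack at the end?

5

PUSH -5 : -5
DUP     : -5 -5
ADD     : -10
POP     : (empty)
PUSH -5 : -5
NEG     : 5
PUSH 5  : 5 5
ADD     : 10
PUSH 6  : 10 6
PUSH -7 : 10 6 -7
MOD     : 10 6
SUB     : 4
PUSH -4 : 4 -4
GT      : 1
PUSH 0  : 1 0
ADD     : 1
PUSH -7 : 1 -7
NEG     : 1 7
LT      : 1
POP     : (empty)
PUSH -5 : -5
NEG     : 5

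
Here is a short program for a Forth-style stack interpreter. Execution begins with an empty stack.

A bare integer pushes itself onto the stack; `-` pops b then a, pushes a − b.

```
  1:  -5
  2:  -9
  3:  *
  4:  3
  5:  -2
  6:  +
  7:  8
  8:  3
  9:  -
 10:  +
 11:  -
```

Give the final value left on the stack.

39

-5  [-5]
-9  [-5, -9]
*   [45]
3   [45, 3]
-2  [45, 3, -2]
+   [45, 1]
8   [45, 1, 8]
3   [45, 1, 8, 3]
-   [45, 1, 5]
+   [45, 6]
-   [39]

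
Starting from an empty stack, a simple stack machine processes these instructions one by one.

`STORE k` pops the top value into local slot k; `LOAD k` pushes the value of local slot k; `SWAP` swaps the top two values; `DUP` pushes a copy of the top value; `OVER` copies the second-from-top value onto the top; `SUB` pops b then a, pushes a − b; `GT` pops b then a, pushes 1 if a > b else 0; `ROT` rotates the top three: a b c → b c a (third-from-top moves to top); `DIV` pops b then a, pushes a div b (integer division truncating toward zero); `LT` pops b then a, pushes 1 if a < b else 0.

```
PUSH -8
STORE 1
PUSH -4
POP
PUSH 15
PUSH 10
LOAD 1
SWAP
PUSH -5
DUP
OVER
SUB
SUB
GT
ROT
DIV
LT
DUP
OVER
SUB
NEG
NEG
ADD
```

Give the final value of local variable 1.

-8

PUSH -8 → [-8]
STORE 1 → []
PUSH -4 → [-4]
POP     → []
PUSH 15 → [15]
PUSH 10 → [15, 10]
LOAD 1  → [15, 10, -8]
SWAP    → [15, -8, 10]
PUSH -5 → [15, -8, 10, -5]
DUP     → [15, -8, 10, -5, -5]
OVER    → [15, -8, 10, -5, -5, -5]
SUB     → [15, -8, 10, -5, 0]
SUB     → [15, -8, 10, -5]
GT      → [15, -8, 1]
ROT     → [-8, 1, 15]
DIV     → [-8, 0]
LT      → [1]
DUP     → [1, 1]
OVER    → [1, 1, 1]
SUB     → [1, 0]
NEG     → [1, 0]
NEG     → [1, 0]
ADD     → [1]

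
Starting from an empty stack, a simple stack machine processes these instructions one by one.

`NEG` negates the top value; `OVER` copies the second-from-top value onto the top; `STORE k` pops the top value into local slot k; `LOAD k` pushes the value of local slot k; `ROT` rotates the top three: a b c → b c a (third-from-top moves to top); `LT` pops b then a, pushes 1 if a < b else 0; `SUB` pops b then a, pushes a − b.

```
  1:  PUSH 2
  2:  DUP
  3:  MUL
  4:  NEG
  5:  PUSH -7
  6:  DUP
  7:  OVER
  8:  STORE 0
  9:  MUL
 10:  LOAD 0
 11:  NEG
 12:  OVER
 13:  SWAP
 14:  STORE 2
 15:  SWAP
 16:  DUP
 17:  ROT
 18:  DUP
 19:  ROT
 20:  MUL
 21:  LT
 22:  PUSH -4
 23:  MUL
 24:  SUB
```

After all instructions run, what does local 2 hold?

PUSH 2  → 2
DUP     → 2 2
MUL     → 4
NEG     → -4
PUSH -7 → -4 -7
DUP     → -4 -7 -7
OVER    → -4 -7 -7 -7
STORE 0 → -4 -7 -7
MUL     → -4 49
LOAD 0  → -4 49 -7
NEG     → -4 49 7
OVER    → -4 49 7 49
SWAP    → -4 49 49 7
STORE 2 → -4 49 49
SWAP    → -4 49 49
DUP     → -4 49 49 49
ROT     → -4 49 49 49
DUP     → -4 49 49 49 49
ROT     → -4 49 49 49 49
MUL     → -4 49 49 2401
LT      → -4 49 1
PUSH -4 → -4 49 1 -4
MUL     → -4 49 -4
SUB     → -4 53

7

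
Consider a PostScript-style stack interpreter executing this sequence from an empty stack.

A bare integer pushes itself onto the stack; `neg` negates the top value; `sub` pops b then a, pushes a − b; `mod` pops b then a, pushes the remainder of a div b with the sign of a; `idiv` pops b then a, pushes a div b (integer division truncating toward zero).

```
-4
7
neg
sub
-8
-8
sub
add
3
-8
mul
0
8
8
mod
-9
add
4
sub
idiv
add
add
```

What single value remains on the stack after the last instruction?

-21

-4   → [-4]
7    → [-4, 7]
neg  → [-4, -7]
sub  → [3]
-8   → [3, -8]
-8   → [3, -8, -8]
sub  → [3, 0]
add  → [3]
3    → [3, 3]
-8   → [3, 3, -8]
mul  → [3, -24]
0    → [3, -24, 0]
8    → [3, -24, 0, 8]
8    → [3, -24, 0, 8, 8]
mod  → [3, -24, 0, 0]
-9   → [3, -24, 0, 0, -9]
add  → [3, -24, 0, -9]
4    → [3, -24, 0, -9, 4]
sub  → [3, -24, 0, -13]
idiv → [3, -24, 0]
add  → [3, -24]
add  → [-21]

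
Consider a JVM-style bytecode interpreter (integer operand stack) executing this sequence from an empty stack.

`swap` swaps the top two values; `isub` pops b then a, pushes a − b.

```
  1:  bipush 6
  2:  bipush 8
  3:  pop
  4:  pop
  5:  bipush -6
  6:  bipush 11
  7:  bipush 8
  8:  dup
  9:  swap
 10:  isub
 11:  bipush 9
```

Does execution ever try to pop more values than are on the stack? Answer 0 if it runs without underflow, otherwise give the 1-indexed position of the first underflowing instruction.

bipush 6  : 6
bipush 8  : 6 8
pop       : 6
pop       : (empty)
bipush -6 : -6
bipush 11 : -6 11
bipush 8  : -6 11 8
dup       : -6 11 8 8
swap      : -6 11 8 8
isub      : -6 11 0
bipush 9  : -6 11 0 9

0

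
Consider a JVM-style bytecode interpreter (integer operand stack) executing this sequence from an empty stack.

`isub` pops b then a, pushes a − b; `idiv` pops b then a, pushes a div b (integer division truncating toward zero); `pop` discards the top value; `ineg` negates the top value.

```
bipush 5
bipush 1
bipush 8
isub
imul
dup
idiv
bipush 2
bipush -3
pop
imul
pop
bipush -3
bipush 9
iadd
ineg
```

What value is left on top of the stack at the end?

-6

bipush 5  -> 5
bipush 1  -> 5 1
bipush 8  -> 5 1 8
isub      -> 5 -7
imul      -> -35
dup       -> -35 -35
idiv      -> 1
bipush 2  -> 1 2
bipush -3 -> 1 2 -3
pop       -> 1 2
imul      -> 2
pop       -> (empty)
bipush -3 -> -3
bipush 9  -> -3 9
iadd      -> 6
ineg      -> -6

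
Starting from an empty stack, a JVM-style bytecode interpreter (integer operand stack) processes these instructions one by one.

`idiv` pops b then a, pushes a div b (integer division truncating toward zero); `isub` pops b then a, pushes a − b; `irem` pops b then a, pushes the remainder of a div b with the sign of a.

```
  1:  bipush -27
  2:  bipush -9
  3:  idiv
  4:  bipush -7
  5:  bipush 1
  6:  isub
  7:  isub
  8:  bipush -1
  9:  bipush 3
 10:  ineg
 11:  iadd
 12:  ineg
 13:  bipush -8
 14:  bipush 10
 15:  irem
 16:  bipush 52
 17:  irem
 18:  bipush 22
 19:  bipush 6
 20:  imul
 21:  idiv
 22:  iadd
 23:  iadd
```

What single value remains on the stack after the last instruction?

15

bipush -27  [-27]
bipush -9   [-27, -9]
idiv        [3]
bipush -7   [3, -7]
bipush 1    [3, -7, 1]
isub        [3, -8]
isub        [11]
bipush -1   [11, -1]
bipush 3    [11, -1, 3]
ineg        [11, -1, -3]
iadd        [11, -4]
ineg        [11, 4]
bipush -8   [11, 4, -8]
bipush 10   [11, 4, -8, 10]
irem        [11, 4, -8]
bipush 52   [11, 4, -8, 52]
irem        [11, 4, -8]
bipush 22   [11, 4, -8, 22]
bipush 6    [11, 4, -8, 22, 6]
imul        [11, 4, -8, 132]
idiv        [11, 4, 0]
iadd        [11, 4]
iadd        [15]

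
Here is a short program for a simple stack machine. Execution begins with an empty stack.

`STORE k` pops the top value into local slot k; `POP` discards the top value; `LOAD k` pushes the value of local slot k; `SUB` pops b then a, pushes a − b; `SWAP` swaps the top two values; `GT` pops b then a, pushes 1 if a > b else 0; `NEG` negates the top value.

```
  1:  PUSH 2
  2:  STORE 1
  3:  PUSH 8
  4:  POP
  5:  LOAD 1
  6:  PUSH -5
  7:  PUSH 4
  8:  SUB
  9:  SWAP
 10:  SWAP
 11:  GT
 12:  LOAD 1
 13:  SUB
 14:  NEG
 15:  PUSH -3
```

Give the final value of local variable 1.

PUSH 2  → 2
STORE 1 → (empty)
PUSH 8  → 8
POP     → (empty)
LOAD 1  → 2
PUSH -5 → 2 -5
PUSH 4  → 2 -5 4
SUB     → 2 -9
SWAP    → -9 2
SWAP    → 2 -9
GT      → 1
LOAD 1  → 1 2
SUB     → -1
NEG     → 1
PUSH -3 → 1 -3

2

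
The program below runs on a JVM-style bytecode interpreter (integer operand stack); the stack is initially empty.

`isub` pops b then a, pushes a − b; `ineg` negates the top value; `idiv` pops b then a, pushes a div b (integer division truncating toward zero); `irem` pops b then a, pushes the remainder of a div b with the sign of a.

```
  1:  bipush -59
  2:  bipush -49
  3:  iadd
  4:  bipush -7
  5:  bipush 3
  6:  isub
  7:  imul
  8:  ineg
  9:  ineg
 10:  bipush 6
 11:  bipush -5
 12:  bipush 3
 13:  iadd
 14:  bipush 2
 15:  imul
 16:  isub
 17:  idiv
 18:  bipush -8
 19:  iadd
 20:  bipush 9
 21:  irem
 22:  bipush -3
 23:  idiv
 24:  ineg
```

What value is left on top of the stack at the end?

0

bipush -59  [-59]
bipush -49  [-59, -49]
iadd        [-108]
bipush -7   [-108, -7]
bipush 3    [-108, -7, 3]
isub        [-108, -10]
imul        [1080]
ineg        [-1080]
ineg        [1080]
bipush 6    [1080, 6]
bipush -5   [1080, 6, -5]
bipush 3    [1080, 6, -5, 3]
iadd        [1080, 6, -2]
bipush 2    [1080, 6, -2, 2]
imul        [1080, 6, -4]
isub        [1080, 10]
idiv        [108]
bipush -8   [108, -8]
iadd        [100]
bipush 9    [100, 9]
irem        [1]
bipush -3   [1, -3]
idiv        [0]
ineg        [0]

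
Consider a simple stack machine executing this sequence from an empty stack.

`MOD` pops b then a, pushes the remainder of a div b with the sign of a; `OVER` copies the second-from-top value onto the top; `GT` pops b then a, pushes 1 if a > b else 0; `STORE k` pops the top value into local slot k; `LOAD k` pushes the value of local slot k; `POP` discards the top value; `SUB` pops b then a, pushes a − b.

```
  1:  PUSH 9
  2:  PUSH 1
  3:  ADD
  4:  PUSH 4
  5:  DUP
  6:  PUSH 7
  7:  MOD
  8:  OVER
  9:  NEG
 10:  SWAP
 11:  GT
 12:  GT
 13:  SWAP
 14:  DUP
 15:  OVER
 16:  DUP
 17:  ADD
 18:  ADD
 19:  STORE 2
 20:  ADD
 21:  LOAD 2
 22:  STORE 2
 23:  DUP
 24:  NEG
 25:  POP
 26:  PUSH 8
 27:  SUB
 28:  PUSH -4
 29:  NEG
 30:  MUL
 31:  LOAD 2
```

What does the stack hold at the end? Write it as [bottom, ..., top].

PUSH 9   9
PUSH 1   9 1
ADD      10
PUSH 4   10 4
DUP      10 4 4
PUSH 7   10 4 4 7
MOD      10 4 4
OVER     10 4 4 4
NEG      10 4 4 -4
SWAP     10 4 -4 4
GT       10 4 0
GT       10 1
SWAP     1 10
DUP      1 10 10
OVER     1 10 10 10
DUP      1 10 10 10 10
ADD      1 10 10 20
ADD      1 10 30
STORE 2  1 10
ADD      11
LOAD 2   11 30
STORE 2  11
DUP      11 11
NEG      11 -11
POP      11
PUSH 8   11 8
SUB      3
PUSH -4  3 -4
NEG      3 4
MUL      12
LOAD 2   12 30

[12, 30]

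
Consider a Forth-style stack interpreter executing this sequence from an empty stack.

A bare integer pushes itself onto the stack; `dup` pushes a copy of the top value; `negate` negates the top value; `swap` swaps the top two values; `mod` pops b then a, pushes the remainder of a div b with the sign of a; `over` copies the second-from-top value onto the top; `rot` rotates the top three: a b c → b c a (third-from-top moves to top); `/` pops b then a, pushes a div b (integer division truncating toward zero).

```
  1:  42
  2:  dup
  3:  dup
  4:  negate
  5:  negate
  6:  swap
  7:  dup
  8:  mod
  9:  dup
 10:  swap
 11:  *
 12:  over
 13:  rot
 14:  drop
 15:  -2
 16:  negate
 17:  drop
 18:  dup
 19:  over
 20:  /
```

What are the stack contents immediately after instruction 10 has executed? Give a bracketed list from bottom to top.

42     : [42]
dup    : [42, 42]
dup    : [42, 42, 42]
negate : [42, 42, -42]
negate : [42, 42, 42]
swap   : [42, 42, 42]
dup    : [42, 42, 42, 42]
mod    : [42, 42, 0]
dup    : [42, 42, 0, 0]
swap   : [42, 42, 0, 0]

[42, 42, 0, 0]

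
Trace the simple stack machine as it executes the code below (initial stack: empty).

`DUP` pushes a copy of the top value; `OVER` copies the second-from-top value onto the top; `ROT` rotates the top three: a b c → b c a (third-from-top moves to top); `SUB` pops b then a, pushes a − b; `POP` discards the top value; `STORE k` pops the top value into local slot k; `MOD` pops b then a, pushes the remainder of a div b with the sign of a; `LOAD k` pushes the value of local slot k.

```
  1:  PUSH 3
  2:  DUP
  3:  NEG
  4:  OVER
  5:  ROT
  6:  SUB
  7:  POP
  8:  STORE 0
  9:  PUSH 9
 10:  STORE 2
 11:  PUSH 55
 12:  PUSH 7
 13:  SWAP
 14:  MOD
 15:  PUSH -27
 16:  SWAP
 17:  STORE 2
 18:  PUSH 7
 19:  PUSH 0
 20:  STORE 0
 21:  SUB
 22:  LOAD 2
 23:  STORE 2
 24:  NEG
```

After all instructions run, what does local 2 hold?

7

PUSH 3   -> [3]
DUP      -> [3, 3]
NEG      -> [3, -3]
OVER     -> [3, -3, 3]
ROT      -> [-3, 3, 3]
SUB      -> [-3, 0]
POP      -> [-3]
STORE 0  -> []
PUSH 9   -> [9]
STORE 2  -> []
PUSH 55  -> [55]
PUSH 7   -> [55, 7]
SWAP     -> [7, 55]
MOD      -> [7]
PUSH -27 -> [7, -27]
SWAP     -> [-27, 7]
STORE 2  -> [-27]
PUSH 7   -> [-27, 7]
PUSH 0   -> [-27, 7, 0]
STORE 0  -> [-27, 7]
SUB      -> [-34]
LOAD 2   -> [-34, 7]
STORE 2  -> [-34]
NEG      -> [34]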